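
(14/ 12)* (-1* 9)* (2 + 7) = -189/ 2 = -94.50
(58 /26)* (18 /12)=87 /26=3.35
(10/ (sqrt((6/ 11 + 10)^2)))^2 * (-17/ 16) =-51425/ 53824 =-0.96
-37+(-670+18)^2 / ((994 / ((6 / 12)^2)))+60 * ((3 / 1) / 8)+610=698203 / 994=702.42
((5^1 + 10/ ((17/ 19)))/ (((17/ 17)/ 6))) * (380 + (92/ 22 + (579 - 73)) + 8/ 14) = 10288200/ 119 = 86455.46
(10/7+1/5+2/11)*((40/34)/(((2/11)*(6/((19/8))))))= 4.64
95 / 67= 1.42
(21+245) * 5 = 1330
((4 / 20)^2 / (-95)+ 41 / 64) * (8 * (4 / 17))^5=51018989568 / 3372160375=15.13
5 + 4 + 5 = 14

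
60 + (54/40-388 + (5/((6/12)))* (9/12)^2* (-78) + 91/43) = -164106/215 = -763.28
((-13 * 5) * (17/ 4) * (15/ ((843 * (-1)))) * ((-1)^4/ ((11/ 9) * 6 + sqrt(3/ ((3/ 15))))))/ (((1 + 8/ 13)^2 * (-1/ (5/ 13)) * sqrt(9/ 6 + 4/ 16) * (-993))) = -359125 * sqrt(105)/ 66804406662 + 3950375 * sqrt(7)/ 100206609993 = 0.00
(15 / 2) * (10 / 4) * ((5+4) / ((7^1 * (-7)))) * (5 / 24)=-1125 / 1568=-0.72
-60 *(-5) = 300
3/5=0.60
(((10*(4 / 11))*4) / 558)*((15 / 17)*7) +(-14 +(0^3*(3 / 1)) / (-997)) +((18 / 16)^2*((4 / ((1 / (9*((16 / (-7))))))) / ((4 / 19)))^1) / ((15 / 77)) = -888050197 / 347820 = -2553.19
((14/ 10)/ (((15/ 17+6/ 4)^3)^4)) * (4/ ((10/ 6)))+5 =3323668614648831317802943/ 664720358973937582194675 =5.00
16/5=3.20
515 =515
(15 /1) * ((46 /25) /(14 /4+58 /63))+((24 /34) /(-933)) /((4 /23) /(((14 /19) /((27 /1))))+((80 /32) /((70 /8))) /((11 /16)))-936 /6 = -13254623504774 /88507737245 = -149.76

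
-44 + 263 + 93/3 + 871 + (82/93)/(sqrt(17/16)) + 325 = 328*sqrt(17)/1581 + 1446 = 1446.86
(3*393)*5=5895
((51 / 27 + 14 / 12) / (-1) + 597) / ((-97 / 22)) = -117601 / 873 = -134.71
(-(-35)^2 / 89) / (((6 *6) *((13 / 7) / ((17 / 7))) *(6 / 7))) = -145775 / 249912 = -0.58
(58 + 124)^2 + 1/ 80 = 2649921/ 80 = 33124.01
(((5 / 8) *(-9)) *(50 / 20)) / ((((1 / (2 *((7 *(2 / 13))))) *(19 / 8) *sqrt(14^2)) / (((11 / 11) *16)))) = -3600 / 247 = -14.57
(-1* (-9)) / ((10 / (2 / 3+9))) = 87 / 10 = 8.70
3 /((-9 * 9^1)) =-1 /27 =-0.04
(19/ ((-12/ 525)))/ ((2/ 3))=-9975/ 8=-1246.88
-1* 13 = -13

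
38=38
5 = 5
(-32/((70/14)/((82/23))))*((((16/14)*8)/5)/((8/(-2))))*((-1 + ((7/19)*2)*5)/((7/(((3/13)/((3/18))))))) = 38541312/6959225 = 5.54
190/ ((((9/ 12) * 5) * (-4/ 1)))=-38/ 3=-12.67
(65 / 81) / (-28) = -65 / 2268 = -0.03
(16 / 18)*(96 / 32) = 8 / 3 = 2.67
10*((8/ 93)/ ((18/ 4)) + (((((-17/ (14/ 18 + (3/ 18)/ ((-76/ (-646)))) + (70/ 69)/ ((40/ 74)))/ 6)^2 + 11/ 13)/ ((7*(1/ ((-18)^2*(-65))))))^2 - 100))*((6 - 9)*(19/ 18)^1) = -408171622604052180950929595/ 437911554697453296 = -932086897.97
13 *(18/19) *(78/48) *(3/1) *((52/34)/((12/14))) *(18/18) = 138411/1292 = 107.13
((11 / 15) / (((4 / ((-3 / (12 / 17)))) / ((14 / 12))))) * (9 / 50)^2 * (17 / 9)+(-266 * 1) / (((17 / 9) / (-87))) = 12251.59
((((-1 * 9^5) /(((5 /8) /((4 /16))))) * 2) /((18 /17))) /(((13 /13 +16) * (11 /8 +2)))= -3888 /5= -777.60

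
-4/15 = -0.27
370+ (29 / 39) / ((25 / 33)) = 120569 / 325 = 370.98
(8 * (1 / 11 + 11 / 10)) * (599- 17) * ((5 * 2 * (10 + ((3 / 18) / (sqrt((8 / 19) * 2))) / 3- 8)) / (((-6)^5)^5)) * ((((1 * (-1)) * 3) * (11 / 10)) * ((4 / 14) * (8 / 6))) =12707 * sqrt(19) / 373147530392827330560 + 12707 / 2591302294394634240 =0.00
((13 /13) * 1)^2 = 1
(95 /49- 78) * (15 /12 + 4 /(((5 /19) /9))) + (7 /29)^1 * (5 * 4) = -298279963 /28420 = -10495.42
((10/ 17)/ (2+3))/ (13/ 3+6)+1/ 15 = 617/ 7905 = 0.08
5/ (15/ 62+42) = 310/ 2619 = 0.12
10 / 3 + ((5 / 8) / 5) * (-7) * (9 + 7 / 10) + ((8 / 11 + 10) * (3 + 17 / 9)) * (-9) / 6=-20117 / 240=-83.82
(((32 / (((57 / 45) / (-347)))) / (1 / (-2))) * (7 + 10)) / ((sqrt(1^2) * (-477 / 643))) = -1213778240 / 3021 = -401780.28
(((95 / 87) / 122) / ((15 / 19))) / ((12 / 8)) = 361 / 47763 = 0.01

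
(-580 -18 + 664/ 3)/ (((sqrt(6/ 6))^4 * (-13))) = 1130/ 39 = 28.97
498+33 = 531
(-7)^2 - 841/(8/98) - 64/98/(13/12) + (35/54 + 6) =-704966693/68796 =-10247.20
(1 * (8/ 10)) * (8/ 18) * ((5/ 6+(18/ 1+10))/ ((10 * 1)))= 692/ 675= 1.03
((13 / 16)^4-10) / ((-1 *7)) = 626799 / 458752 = 1.37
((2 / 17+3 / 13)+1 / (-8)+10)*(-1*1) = -18075 / 1768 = -10.22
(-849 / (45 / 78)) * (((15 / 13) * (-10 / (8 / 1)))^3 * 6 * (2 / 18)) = 7959375 / 2704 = 2943.56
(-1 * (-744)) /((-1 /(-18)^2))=-241056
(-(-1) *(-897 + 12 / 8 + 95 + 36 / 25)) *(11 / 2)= -439483 / 100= -4394.83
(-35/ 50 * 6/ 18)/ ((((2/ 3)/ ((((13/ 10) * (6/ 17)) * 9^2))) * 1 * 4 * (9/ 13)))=-4.70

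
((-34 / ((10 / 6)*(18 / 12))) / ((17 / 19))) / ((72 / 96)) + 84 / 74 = -10618 / 555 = -19.13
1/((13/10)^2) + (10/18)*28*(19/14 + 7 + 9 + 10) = 648170/1521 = 426.15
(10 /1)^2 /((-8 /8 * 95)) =-20 /19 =-1.05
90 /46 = 45 /23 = 1.96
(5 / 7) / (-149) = -5 / 1043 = -0.00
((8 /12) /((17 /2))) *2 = 0.16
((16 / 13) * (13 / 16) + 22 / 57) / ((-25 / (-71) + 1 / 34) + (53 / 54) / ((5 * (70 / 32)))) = 300361950 / 102129959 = 2.94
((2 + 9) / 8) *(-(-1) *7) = 77 / 8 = 9.62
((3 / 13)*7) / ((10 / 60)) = 126 / 13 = 9.69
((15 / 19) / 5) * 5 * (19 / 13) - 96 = -94.85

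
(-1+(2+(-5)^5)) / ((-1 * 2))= 1562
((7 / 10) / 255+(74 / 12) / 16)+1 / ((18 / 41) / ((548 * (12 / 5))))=122241757 / 40800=2996.12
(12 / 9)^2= 16 / 9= 1.78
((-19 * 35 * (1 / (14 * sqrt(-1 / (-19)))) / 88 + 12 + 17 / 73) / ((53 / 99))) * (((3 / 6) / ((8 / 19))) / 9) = 186637 / 61904-1805 * sqrt(19) / 13568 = 2.44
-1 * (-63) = 63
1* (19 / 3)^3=6859 / 27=254.04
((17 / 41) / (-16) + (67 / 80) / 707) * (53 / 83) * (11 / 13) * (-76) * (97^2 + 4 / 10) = 82105260633 / 8592575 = 9555.37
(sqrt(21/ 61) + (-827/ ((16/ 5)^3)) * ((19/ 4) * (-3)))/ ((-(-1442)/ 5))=5 * sqrt(1281)/ 87962 + 29461875/ 23625728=1.25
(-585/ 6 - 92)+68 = -243/ 2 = -121.50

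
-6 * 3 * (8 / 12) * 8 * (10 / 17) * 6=-5760 / 17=-338.82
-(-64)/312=0.21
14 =14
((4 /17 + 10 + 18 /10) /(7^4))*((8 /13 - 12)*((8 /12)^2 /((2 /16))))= -1614976 /7959315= -0.20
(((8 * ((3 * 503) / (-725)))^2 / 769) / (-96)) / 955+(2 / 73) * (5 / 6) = 1929749405549 / 84537585440625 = 0.02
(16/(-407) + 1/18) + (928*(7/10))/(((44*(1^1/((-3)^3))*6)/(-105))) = 51104963/7326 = 6975.83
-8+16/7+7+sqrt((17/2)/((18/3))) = sqrt(51)/6+9/7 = 2.48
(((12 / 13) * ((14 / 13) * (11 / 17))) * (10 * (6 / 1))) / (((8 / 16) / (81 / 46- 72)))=-358253280 / 66079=-5421.59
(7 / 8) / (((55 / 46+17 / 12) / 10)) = 345 / 103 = 3.35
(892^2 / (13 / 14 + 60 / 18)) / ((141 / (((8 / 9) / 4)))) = 22278592 / 75717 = 294.24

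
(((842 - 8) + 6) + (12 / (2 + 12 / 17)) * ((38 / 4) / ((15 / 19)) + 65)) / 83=135887 / 9545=14.24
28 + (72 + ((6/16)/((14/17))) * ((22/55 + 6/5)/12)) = 28017/280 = 100.06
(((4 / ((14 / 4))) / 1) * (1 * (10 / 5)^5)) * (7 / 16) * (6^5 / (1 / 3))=373248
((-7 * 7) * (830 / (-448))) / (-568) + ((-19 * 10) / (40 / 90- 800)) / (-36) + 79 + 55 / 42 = 7861706963 / 98095872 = 80.14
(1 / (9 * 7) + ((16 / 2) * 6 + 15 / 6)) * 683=4347295 / 126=34502.34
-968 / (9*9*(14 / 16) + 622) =-7744 / 5543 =-1.40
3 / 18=0.17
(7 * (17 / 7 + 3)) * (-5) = -190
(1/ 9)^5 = 1/ 59049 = 0.00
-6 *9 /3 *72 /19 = -1296 /19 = -68.21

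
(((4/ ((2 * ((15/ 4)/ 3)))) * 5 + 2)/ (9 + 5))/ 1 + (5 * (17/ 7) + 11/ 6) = 617/ 42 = 14.69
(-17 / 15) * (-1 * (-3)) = -17 / 5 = -3.40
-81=-81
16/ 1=16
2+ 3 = 5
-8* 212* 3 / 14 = -2544 / 7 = -363.43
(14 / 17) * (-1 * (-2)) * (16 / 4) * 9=1008 / 17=59.29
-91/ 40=-2.28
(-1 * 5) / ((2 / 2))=-5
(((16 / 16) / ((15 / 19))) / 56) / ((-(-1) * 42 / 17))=0.01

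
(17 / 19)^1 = 17 / 19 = 0.89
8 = 8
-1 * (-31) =31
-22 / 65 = -0.34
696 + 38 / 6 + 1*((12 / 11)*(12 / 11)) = 255379 / 363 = 703.52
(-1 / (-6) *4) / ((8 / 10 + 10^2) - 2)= 5 / 741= 0.01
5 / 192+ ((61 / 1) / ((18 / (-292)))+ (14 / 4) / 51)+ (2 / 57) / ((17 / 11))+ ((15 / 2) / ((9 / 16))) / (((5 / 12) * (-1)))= -190036531 / 186048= -1021.44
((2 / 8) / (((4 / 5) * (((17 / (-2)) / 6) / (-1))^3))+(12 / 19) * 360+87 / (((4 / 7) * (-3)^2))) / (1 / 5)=1368812405 / 1120164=1221.98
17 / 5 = 3.40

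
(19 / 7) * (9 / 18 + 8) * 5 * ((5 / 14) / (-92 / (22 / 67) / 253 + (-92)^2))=195415 / 40141192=0.00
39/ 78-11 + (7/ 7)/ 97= -2035/ 194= -10.49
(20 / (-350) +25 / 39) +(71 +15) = 118187 / 1365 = 86.58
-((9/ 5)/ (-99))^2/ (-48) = 1/ 145200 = 0.00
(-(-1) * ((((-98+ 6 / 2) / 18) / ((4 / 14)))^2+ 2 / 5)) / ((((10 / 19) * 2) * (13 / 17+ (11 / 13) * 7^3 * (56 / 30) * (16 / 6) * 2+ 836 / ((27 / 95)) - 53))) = 9295397683 / 165509917440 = 0.06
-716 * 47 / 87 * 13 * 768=-3861857.10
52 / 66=26 / 33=0.79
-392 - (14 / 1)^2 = -588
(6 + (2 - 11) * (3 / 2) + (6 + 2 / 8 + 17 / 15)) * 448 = -784 / 15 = -52.27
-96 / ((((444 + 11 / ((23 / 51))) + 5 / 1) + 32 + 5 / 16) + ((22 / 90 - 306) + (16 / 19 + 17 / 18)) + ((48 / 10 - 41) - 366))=30205440 / 63074371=0.48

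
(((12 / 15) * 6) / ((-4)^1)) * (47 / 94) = -0.60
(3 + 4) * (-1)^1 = -7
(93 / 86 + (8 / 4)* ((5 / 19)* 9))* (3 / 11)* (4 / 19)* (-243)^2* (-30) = -101048191740 / 170753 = -591779.89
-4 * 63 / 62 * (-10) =1260 / 31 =40.65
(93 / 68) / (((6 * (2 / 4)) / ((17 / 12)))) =31 / 48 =0.65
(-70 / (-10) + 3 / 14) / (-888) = -101 / 12432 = -0.01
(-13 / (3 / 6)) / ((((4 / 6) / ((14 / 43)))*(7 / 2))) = -156 / 43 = -3.63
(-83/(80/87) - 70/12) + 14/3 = -21943/240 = -91.43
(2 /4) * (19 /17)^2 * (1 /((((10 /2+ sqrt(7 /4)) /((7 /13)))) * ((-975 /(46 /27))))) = -232484 /1839596265+ 116242 * sqrt(7) /9197981325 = -0.00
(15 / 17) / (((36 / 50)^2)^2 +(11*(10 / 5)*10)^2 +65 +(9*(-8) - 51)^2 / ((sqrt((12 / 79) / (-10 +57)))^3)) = -2366468200125000000 / 375214069495961184839109271729 +38095416259765625000*sqrt(11139) / 375214069495961184839109271729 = 0.00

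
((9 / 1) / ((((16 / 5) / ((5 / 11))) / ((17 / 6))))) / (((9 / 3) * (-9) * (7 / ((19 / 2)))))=-8075 / 44352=-0.18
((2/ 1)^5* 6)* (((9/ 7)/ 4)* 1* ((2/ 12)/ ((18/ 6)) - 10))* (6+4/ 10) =-137472/ 35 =-3927.77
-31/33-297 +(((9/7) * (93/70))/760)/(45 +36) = -297.94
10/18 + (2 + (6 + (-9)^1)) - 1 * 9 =-85/9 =-9.44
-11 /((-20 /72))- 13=133 /5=26.60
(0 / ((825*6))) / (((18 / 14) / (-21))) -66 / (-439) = 66 / 439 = 0.15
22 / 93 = 0.24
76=76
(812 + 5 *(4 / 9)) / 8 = 916 / 9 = 101.78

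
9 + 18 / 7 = 81 / 7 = 11.57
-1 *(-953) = 953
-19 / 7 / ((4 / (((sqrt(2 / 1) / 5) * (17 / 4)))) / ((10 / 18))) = -323 * sqrt(2) / 1008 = -0.45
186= 186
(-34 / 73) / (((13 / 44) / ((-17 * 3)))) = 76296 / 949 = 80.40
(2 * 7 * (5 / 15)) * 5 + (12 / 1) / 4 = 79 / 3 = 26.33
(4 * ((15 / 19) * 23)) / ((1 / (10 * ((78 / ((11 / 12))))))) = 12916800 / 209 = 61802.87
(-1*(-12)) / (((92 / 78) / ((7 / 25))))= 1638 / 575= 2.85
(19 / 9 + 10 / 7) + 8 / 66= 2537 / 693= 3.66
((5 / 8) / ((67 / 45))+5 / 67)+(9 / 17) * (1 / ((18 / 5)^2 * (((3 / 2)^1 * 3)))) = 371605 / 738072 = 0.50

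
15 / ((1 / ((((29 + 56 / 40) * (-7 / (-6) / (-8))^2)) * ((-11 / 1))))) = -10241 / 96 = -106.68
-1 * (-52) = 52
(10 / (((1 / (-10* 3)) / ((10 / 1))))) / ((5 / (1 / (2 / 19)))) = -5700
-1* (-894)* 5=4470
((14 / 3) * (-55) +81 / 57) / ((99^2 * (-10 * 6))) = 14549 / 33519420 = 0.00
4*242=968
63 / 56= 9 / 8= 1.12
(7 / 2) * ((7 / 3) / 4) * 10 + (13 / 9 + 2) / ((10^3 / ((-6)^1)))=5099 / 250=20.40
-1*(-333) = 333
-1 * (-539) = 539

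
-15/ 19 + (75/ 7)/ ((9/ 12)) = 13.50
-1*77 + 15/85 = -1306/17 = -76.82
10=10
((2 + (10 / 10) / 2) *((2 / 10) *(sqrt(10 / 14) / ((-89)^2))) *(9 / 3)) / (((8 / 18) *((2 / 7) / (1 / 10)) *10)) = 27 *sqrt(35) / 12673600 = 0.00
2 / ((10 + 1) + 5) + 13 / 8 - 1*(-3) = 19 / 4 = 4.75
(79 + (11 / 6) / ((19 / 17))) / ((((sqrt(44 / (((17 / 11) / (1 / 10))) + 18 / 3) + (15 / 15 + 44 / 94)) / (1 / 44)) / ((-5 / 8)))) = 145637725 / 579541952 - 3501265 * sqrt(3995) / 434656464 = -0.26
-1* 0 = 0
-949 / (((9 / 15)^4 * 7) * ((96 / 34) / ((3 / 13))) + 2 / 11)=-110914375 / 1318546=-84.12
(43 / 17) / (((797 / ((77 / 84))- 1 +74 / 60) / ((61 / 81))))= 288530 / 131731623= 0.00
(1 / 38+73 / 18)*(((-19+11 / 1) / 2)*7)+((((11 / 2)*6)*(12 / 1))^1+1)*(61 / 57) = 53107 / 171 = 310.57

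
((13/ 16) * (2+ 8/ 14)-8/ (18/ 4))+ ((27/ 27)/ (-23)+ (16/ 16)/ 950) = 1481621/ 5506200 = 0.27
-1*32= -32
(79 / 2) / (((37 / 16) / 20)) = 12640 / 37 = 341.62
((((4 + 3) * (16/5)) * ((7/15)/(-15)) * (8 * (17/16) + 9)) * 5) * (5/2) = -1372/9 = -152.44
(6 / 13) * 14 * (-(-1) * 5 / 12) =35 / 13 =2.69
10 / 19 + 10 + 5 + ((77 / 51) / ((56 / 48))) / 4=10239 / 646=15.85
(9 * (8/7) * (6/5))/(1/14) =864/5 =172.80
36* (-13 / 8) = -117 / 2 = -58.50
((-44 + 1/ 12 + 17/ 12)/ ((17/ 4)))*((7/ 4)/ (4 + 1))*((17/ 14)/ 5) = -17/ 20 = -0.85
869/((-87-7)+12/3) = -869/90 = -9.66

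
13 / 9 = 1.44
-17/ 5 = -3.40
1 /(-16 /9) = -9 /16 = -0.56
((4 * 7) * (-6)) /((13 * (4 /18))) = -756 /13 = -58.15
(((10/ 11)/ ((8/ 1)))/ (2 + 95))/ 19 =5/ 81092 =0.00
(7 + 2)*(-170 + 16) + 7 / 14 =-2771 / 2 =-1385.50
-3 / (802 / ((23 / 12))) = -23 / 3208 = -0.01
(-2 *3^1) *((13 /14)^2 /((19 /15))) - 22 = -48569 /1862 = -26.08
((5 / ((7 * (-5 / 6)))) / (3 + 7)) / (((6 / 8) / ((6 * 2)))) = -48 / 35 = -1.37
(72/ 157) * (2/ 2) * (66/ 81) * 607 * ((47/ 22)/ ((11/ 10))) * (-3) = -1321.55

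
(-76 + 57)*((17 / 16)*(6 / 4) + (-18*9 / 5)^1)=93651 / 160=585.32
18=18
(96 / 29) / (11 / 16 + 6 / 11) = 16896 / 6293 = 2.68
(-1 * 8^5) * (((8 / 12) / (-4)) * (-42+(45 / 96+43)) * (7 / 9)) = 6238.81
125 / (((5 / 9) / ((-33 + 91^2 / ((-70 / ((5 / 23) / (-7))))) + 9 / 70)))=-1057680 / 161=-6569.44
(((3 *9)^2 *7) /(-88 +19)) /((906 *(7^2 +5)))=-21 /13892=-0.00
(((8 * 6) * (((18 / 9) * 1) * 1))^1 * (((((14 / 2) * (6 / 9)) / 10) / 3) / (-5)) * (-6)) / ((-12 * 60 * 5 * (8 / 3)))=-7 / 3750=-0.00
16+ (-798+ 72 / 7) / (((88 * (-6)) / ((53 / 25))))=295107 / 15400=19.16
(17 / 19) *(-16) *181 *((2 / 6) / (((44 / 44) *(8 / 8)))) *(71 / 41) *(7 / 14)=-747.85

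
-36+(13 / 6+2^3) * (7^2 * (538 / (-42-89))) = -818189 / 393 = -2081.91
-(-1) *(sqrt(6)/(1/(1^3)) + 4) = sqrt(6) + 4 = 6.45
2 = 2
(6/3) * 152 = 304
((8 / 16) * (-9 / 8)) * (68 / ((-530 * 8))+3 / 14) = -13239 / 118720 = -0.11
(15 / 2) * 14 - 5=100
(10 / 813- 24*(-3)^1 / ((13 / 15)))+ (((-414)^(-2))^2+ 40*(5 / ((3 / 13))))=98293772412451363 / 103493722398768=949.76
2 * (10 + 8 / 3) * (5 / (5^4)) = 76 / 375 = 0.20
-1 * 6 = -6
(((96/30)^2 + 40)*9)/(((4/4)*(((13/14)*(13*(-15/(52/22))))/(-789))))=83242656/17875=4656.93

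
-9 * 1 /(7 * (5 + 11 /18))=-162 /707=-0.23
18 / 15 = 6 / 5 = 1.20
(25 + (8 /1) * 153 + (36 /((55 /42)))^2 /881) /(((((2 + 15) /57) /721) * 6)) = 45630031552931 /90610850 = 503582.42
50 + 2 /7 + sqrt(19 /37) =sqrt(703) /37 + 352 /7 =51.00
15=15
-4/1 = -4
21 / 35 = 3 / 5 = 0.60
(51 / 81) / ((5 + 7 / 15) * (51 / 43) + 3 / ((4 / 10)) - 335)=-7310 / 3726999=-0.00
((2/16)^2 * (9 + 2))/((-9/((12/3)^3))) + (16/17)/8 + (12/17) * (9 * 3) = 2747/153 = 17.95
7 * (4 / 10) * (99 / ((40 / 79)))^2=428176287 / 4000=107044.07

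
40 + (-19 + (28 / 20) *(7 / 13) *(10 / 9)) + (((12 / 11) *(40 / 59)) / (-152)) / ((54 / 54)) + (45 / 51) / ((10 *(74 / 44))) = 19860282856 / 907475283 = 21.89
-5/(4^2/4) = -5/4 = -1.25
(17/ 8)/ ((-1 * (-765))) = 1/ 360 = 0.00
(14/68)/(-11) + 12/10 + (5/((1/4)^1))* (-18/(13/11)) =-7376483/24310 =-303.43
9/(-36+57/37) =-111/425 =-0.26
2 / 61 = 0.03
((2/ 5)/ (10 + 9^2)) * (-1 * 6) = -12/ 455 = -0.03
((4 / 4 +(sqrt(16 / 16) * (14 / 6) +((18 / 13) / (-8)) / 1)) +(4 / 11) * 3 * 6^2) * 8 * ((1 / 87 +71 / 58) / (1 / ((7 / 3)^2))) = 767106025 / 335907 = 2283.69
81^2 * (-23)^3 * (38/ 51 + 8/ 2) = -6439433418/ 17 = -378790201.06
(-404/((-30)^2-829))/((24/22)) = -1111/213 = -5.22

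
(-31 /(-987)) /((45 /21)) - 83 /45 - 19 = -979 /47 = -20.83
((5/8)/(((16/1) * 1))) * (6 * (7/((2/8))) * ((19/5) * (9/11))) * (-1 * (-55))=1122.19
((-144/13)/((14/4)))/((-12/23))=552/91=6.07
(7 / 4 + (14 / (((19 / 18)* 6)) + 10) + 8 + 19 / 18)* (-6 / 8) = -15743 / 912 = -17.26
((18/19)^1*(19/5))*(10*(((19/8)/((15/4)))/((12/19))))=361/10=36.10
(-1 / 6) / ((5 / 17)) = -17 / 30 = -0.57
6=6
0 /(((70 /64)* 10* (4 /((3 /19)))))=0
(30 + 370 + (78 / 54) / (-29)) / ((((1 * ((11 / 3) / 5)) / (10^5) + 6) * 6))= 26096750000 / 2349002871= 11.11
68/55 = 1.24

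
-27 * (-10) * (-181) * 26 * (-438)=556531560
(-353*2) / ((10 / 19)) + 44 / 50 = -33513 / 25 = -1340.52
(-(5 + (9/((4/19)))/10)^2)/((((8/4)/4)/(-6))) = 412923/400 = 1032.31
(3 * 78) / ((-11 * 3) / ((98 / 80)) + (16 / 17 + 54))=97461 / 11663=8.36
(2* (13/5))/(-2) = -13/5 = -2.60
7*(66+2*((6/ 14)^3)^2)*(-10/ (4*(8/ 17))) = -165033705/ 67228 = -2454.84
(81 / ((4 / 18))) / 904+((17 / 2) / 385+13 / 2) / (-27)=112521 / 696080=0.16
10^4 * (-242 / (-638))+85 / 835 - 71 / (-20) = 367753713 / 96860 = 3796.76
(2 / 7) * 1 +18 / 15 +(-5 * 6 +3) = -893 / 35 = -25.51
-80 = -80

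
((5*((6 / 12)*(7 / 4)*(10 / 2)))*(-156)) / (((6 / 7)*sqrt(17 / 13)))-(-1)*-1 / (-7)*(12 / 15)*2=8 / 35-15925*sqrt(221) / 68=-3481.27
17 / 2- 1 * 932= -1847 / 2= -923.50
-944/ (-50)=18.88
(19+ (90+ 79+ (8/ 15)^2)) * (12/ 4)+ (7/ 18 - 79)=218809/ 450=486.24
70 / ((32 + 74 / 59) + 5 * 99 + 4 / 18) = 37170 / 280621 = 0.13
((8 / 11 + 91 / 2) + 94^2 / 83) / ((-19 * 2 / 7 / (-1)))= 1951621 / 69388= 28.13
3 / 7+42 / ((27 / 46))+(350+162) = 583.98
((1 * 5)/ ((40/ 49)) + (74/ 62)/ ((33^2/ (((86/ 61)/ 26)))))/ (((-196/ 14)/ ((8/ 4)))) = -1311786191/ 1499169672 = -0.88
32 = 32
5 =5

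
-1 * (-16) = 16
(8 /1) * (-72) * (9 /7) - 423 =-8145 /7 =-1163.57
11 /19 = 0.58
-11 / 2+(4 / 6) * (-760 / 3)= -3139 / 18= -174.39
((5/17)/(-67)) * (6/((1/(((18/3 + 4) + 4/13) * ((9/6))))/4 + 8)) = -72/21913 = -0.00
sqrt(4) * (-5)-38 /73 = -768 /73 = -10.52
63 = 63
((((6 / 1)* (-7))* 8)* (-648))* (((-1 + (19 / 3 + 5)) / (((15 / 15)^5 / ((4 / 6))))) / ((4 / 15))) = 5624640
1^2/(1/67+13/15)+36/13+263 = 3074195/11518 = 266.90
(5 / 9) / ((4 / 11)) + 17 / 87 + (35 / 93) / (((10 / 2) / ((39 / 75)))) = 1425893 / 809100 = 1.76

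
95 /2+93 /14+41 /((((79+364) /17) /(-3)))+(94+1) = 447855 /3101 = 144.42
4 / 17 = 0.24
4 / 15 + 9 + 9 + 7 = 379 / 15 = 25.27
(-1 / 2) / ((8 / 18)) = -9 / 8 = -1.12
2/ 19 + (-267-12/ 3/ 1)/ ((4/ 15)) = -1016.14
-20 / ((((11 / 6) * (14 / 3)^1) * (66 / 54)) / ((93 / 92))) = -1.93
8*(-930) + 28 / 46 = -171106 / 23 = -7439.39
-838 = -838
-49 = -49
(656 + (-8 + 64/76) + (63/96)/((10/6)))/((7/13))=25657801/21280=1205.72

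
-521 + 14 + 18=-489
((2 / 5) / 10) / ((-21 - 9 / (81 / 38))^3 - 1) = -729 / 292445300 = -0.00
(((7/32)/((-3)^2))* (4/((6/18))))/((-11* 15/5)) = -7/792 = -0.01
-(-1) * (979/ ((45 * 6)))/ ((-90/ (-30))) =979/ 810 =1.21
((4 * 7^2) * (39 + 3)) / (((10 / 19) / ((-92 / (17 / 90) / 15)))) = -43168608 / 85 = -507865.98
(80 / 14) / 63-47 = -46.91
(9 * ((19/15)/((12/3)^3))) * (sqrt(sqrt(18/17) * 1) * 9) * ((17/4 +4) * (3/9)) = 5643 * 17^(3/4) * 2^(1/4) * sqrt(3)/21760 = 4.47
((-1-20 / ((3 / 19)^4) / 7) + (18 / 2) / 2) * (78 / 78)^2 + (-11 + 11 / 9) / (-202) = -526090427 / 114534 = -4593.31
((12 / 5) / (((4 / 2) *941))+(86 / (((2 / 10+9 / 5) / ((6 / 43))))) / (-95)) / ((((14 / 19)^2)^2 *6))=-0.03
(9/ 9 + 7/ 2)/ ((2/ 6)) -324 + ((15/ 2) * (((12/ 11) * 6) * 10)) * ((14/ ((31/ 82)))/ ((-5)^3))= -1554741/ 3410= -455.94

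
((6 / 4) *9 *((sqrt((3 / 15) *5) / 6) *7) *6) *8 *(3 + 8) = 8316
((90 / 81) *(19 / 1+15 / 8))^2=697225 / 1296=537.98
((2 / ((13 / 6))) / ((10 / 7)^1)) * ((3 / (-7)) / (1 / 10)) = -36 / 13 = -2.77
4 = 4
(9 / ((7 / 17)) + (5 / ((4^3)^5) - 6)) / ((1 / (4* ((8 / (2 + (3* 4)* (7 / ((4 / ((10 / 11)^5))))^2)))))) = 3091360834612173417899 / 98503194020411342848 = 31.38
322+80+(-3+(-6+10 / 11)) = 4333 / 11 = 393.91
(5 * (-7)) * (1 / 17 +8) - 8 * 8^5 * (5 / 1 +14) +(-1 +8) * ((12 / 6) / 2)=-84677188 / 17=-4981011.06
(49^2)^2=5764801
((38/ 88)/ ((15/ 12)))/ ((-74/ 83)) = -1577/ 4070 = -0.39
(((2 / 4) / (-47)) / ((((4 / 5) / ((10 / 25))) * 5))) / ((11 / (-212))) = 53 / 2585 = 0.02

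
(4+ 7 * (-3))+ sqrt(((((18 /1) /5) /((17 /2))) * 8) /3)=-17+ 4 * sqrt(510) /85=-15.94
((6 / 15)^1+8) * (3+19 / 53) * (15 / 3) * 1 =7476 / 53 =141.06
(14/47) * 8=2.38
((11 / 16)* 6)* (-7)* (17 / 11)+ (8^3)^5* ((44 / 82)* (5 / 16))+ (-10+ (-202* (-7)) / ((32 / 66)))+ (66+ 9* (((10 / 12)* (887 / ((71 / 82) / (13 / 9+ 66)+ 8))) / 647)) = 249675361307855022696107 / 42319159748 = 5899818493434.40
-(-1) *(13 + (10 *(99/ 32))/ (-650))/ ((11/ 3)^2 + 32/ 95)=4606911/ 4901728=0.94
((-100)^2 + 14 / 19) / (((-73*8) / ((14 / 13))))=-665049 / 36062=-18.44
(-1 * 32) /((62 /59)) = -944 /31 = -30.45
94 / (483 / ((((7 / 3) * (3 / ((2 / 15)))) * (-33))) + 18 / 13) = 100815 / 1186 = 85.00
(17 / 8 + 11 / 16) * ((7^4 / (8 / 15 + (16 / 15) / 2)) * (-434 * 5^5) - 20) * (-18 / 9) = 1099020241575 / 64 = 17172191274.61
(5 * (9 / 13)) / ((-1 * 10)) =-9 / 26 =-0.35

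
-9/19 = -0.47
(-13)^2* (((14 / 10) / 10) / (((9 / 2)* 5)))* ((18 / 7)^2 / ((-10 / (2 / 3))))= -0.46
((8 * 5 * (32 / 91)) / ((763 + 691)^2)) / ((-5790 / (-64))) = 2048 / 27847664481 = 0.00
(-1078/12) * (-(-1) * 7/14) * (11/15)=-5929/180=-32.94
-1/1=-1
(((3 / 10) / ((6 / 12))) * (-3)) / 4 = -9 / 20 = -0.45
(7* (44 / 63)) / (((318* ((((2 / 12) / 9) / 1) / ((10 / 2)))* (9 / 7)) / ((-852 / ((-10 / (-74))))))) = -20355.12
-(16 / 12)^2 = -16 / 9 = -1.78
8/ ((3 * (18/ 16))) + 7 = 253/ 27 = 9.37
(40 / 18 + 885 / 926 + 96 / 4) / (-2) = -13.59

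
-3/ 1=-3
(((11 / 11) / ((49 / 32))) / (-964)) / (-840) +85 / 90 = 0.94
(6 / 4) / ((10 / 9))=27 / 20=1.35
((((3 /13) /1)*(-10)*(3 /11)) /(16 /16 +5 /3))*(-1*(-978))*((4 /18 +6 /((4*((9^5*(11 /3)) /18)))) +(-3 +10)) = -23600770 /14157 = -1667.07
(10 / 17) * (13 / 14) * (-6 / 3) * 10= -1300 / 119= -10.92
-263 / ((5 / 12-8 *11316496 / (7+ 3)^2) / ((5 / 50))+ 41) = 7890 / 271594549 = 0.00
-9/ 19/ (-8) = 9/ 152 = 0.06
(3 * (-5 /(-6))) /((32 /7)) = 35 /64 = 0.55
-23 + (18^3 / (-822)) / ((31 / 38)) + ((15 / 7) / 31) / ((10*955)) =-1799828879 / 56782390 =-31.70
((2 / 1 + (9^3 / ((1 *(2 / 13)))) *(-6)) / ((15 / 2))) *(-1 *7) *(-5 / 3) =-398006 / 9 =-44222.89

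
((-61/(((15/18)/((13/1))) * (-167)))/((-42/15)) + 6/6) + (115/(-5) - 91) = -134476/1169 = -115.04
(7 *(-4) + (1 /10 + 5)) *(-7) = 1603 /10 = 160.30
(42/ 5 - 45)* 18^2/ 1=-59292/ 5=-11858.40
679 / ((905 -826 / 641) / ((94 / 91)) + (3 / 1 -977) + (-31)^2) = 40912466 / 51931087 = 0.79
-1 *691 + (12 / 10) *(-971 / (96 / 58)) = -55799 / 40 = -1394.98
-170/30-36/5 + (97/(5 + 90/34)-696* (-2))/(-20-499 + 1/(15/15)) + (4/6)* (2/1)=-411113/28860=-14.25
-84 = -84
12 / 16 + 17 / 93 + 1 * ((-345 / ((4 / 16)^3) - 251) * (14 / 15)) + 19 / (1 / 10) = -12803827 / 620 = -20651.33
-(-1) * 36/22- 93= -1005/11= -91.36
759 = 759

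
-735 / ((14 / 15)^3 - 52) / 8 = 1.79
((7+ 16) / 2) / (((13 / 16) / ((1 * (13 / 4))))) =46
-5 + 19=14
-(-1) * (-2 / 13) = -2 / 13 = -0.15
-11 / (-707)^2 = -11 / 499849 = -0.00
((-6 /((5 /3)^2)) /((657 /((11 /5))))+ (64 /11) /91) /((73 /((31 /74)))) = 8027977 /24671271625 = 0.00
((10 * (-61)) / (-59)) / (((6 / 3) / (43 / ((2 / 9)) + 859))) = 642025 / 118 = 5440.89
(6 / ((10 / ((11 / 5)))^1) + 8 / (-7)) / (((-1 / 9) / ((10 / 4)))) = -279 / 70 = -3.99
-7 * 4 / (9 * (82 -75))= -4 / 9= -0.44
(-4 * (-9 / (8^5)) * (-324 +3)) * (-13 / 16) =37557 / 131072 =0.29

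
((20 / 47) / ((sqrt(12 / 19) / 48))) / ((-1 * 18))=-80 * sqrt(57) / 423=-1.43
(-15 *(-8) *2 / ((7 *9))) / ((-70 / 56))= -64 / 21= -3.05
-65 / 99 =-0.66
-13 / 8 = -1.62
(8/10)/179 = 4/895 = 0.00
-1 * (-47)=47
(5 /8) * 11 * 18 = 495 /4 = 123.75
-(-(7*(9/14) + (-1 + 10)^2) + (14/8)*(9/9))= 83.75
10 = 10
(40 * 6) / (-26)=-120 / 13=-9.23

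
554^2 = 306916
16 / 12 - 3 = -5 / 3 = -1.67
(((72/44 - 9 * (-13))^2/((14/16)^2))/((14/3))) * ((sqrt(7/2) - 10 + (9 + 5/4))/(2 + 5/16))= 653961600/1535611 + 1307923200 * sqrt(14)/1535611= 3612.74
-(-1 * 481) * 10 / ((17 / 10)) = 48100 / 17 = 2829.41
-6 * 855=-5130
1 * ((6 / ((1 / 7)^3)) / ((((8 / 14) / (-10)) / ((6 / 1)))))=-216090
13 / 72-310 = -22307 / 72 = -309.82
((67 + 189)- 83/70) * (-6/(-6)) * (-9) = -160533/70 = -2293.33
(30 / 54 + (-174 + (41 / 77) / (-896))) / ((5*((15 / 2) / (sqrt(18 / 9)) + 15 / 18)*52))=107696881 / 5314108800 - 323090643*sqrt(2) / 3542739200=-0.11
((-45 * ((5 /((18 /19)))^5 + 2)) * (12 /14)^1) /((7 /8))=-38707942555 /214326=-180603.11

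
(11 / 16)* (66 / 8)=363 / 64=5.67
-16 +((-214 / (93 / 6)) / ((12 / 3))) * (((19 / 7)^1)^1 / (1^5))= -5505 / 217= -25.37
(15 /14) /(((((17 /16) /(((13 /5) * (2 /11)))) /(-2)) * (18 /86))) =-17888 /3927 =-4.56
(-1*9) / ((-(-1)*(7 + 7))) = -9 / 14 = -0.64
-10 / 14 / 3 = -5 / 21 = -0.24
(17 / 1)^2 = 289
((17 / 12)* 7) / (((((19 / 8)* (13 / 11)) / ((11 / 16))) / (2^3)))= 14399 / 741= 19.43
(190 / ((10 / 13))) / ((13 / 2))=38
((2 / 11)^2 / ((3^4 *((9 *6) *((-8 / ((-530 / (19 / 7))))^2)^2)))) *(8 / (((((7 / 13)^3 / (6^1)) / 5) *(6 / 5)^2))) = 9480289632734375 / 3310699705632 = 2863.53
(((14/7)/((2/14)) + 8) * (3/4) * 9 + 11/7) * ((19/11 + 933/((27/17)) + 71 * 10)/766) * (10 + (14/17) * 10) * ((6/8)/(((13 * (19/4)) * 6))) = 271981135/28947906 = 9.40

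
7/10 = 0.70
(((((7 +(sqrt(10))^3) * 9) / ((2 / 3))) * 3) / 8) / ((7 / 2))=81 / 8 +405 * sqrt(10) / 28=55.87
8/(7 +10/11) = 88/87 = 1.01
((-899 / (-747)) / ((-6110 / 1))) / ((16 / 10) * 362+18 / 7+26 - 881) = 6293 / 8729431542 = 0.00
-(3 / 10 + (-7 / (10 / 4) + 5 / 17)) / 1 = 75 / 34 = 2.21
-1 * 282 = -282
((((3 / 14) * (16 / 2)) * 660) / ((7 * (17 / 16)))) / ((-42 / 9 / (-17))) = 190080 / 343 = 554.17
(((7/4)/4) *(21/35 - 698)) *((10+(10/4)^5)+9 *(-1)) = -77059213/2560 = -30101.26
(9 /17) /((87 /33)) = 99 /493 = 0.20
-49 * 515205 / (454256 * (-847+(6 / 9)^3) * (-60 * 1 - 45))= -6491583 / 10384746416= -0.00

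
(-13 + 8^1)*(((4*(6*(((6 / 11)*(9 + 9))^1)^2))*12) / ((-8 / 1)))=2099520 / 121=17351.40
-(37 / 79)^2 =-1369 / 6241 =-0.22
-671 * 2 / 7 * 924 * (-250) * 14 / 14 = 44286000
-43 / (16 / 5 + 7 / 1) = -215 / 51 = -4.22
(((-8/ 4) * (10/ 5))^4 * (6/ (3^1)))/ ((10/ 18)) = 4608/ 5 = 921.60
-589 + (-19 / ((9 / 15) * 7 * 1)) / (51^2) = -32171864 / 54621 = -589.00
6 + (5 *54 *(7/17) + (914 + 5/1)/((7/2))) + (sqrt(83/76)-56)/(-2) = 48522/119-sqrt(1577)/76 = 407.23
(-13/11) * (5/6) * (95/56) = -6175/3696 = -1.67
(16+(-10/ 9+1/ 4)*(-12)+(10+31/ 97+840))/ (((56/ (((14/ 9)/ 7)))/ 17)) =2168401/ 36666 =59.14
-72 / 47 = -1.53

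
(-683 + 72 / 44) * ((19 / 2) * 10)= -712025 / 11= -64729.55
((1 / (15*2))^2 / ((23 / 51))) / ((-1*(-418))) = 17 / 2884200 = 0.00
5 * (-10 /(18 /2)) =-50 /9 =-5.56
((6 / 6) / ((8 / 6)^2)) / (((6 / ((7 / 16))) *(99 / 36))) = 21 / 1408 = 0.01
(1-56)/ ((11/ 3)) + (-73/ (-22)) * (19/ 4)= 67/ 88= 0.76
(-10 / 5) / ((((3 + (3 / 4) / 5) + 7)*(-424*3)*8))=0.00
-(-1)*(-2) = -2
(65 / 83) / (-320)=-13 / 5312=-0.00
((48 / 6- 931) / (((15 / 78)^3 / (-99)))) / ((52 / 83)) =2563490358 / 125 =20507922.86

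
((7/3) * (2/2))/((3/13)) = 91/9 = 10.11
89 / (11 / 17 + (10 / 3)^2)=13617 / 1799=7.57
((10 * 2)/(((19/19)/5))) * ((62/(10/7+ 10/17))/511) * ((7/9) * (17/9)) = 313565/35478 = 8.84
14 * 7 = 98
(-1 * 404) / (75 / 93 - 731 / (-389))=-2435918 / 16193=-150.43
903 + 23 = 926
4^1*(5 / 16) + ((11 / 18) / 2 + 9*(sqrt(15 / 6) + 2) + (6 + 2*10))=59.79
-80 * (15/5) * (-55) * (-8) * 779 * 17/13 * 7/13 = -9789225600/169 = -57924411.83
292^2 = 85264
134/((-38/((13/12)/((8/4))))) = -871/456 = -1.91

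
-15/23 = -0.65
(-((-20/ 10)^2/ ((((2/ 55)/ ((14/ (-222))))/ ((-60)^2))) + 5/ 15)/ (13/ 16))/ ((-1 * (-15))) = 44351408/ 21645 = 2049.04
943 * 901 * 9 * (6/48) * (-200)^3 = -7646787000000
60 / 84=5 / 7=0.71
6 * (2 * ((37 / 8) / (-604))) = -111 / 1208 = -0.09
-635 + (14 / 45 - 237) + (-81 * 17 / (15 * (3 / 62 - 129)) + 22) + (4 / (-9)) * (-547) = -72658466 / 119925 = -605.87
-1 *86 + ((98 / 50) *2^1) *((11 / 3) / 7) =-6296 / 75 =-83.95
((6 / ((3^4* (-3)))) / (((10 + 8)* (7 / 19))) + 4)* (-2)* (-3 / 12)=20393 / 10206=2.00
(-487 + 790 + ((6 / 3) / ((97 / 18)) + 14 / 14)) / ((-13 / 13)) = -29524 / 97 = -304.37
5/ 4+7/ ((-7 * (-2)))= 7/ 4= 1.75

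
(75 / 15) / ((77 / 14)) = 10 / 11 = 0.91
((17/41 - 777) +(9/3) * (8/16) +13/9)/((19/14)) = -3996629/7011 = -570.05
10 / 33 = 0.30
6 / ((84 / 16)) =8 / 7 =1.14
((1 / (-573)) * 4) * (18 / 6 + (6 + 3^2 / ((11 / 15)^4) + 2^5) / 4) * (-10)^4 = -11876750000 / 8389293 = -1415.70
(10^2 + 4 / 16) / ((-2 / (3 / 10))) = -1203 / 80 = -15.04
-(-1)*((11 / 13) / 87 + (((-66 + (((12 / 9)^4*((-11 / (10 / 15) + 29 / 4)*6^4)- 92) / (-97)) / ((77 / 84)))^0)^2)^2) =1142 / 1131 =1.01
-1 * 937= -937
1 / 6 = 0.17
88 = 88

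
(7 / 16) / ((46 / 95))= 665 / 736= 0.90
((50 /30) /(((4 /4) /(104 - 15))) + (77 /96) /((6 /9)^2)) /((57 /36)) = 57653 /608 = 94.82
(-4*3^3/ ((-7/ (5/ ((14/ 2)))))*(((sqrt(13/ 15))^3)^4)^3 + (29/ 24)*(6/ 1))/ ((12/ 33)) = 190910136637124823456329/ 8582720251464843750000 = 22.24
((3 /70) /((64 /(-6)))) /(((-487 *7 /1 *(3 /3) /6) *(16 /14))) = 27 /4363520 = 0.00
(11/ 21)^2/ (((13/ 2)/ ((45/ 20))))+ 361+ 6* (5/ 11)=5098605/ 14014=363.82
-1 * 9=-9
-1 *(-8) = 8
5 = 5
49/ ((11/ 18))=882/ 11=80.18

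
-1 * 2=-2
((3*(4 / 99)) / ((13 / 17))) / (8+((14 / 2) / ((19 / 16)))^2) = 6137 / 1655082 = 0.00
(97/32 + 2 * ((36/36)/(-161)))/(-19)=-15553/97888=-0.16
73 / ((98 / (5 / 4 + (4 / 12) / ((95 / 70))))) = 24893 / 22344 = 1.11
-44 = -44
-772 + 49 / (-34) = -26297 / 34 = -773.44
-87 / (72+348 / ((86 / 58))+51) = -1247 / 5127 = -0.24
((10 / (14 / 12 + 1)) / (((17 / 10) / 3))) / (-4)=-450 / 221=-2.04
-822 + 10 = -812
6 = 6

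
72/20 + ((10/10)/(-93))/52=3.60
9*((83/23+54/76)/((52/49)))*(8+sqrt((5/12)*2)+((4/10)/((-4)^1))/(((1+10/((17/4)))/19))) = 554925*sqrt(30)/90896+24749655/90896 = 305.72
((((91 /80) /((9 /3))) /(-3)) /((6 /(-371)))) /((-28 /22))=-53053 /8640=-6.14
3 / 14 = 0.21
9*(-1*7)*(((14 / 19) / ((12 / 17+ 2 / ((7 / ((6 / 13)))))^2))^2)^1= -1964515115964583 / 28289463238656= -69.44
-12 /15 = -4 /5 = -0.80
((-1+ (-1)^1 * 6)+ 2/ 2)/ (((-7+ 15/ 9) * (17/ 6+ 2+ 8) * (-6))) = -9/ 616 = -0.01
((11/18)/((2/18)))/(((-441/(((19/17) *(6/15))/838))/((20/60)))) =-209/94237290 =-0.00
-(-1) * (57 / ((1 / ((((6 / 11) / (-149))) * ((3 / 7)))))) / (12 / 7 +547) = -1026 / 6295399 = -0.00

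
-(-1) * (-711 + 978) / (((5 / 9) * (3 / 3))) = 480.60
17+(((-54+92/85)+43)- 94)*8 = -69219/85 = -814.34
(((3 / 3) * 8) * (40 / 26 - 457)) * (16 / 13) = -757888 / 169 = -4484.54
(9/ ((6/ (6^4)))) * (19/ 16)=4617/ 2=2308.50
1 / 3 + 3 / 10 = 19 / 30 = 0.63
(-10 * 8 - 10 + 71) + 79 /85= -1536 /85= -18.07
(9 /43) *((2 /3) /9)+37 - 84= -6061 /129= -46.98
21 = 21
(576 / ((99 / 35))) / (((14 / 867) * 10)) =1261.09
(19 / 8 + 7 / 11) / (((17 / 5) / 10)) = 6625 / 748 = 8.86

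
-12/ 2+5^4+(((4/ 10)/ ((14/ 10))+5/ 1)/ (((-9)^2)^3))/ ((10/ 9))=2558593207/ 4133430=619.00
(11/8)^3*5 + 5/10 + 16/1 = 15103/512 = 29.50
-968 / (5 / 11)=-10648 / 5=-2129.60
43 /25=1.72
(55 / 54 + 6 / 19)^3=2565726409 / 1080045576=2.38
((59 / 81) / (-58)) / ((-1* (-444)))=-59 / 2085912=-0.00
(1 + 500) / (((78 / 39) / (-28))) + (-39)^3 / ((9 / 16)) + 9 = -112461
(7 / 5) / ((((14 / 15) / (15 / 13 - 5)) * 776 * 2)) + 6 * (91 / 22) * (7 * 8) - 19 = 304233079 / 221936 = 1370.81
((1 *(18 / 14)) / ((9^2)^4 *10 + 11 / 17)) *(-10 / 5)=-306 / 51225598067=-0.00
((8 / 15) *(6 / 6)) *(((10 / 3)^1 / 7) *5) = 80 / 63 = 1.27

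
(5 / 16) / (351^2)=5 / 1971216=0.00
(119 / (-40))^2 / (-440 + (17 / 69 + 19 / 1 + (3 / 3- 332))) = -977109 / 82993600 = -0.01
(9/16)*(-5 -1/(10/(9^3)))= -7011/160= -43.82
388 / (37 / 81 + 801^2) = 15714 / 25984859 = 0.00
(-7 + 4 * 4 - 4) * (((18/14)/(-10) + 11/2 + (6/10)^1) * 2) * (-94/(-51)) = 39292/357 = 110.06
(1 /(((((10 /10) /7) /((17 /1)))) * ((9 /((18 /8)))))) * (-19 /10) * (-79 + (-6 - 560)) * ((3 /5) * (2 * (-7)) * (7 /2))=-1071883.58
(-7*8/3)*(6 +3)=-168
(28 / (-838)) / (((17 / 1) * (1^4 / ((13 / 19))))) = -182 / 135337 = -0.00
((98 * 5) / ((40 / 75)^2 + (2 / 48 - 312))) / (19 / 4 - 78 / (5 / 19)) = 17640000 / 3272388829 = 0.01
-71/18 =-3.94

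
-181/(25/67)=-12127/25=-485.08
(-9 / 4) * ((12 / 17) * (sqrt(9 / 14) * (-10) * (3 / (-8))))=-1215 * sqrt(14) / 952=-4.78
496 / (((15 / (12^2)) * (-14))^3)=-6856704 / 42875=-159.92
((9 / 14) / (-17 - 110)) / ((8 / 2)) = -9 / 7112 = -0.00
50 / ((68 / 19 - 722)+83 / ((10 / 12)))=-2375 / 29394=-0.08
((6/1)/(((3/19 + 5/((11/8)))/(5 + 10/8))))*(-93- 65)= -1238325/793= -1561.57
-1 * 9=-9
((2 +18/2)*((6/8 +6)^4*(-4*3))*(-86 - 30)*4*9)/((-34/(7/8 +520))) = -17530895822.25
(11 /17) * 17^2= 187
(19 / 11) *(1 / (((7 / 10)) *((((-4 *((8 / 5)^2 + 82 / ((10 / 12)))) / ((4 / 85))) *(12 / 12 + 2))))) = -0.00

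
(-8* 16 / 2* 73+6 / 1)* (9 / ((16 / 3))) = -62991 / 8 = -7873.88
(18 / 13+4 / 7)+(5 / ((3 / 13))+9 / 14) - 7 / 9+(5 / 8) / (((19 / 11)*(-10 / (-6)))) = 2950975 / 124488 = 23.70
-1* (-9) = 9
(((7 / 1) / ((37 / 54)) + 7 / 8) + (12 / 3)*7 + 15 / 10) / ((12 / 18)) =60.89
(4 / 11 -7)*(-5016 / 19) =1752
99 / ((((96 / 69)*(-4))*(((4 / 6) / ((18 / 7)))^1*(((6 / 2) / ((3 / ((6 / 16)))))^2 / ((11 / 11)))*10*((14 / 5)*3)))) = -5.81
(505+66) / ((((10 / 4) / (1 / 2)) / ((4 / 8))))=571 / 10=57.10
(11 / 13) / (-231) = -1 / 273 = -0.00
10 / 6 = 5 / 3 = 1.67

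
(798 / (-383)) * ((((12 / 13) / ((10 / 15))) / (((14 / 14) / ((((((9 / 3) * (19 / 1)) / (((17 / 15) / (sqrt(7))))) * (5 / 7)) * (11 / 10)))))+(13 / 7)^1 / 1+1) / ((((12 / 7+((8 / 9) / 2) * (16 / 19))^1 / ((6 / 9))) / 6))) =-2310097482 * sqrt(7) / 10580375 - 545832 / 47875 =-589.07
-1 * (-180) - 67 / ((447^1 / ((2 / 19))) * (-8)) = 6115027 / 33972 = 180.00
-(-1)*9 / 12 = 3 / 4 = 0.75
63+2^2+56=123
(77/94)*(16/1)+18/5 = 3926/235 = 16.71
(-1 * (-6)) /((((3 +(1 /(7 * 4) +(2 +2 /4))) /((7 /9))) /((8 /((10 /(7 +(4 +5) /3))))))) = 3136 /465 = 6.74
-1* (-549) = 549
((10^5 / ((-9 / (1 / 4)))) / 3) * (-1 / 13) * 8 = 200000 / 351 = 569.80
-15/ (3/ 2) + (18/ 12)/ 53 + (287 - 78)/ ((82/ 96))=1020055/ 4346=234.71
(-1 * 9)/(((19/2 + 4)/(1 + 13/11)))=-16/11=-1.45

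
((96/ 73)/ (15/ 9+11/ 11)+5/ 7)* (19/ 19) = 617/ 511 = 1.21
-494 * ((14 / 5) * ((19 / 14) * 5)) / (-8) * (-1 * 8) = -9386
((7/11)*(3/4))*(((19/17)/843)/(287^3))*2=19/354915995126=0.00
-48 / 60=-4 / 5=-0.80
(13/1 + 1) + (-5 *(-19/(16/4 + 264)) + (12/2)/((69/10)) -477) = -2846387/6164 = -461.78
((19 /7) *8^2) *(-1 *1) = -1216 /7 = -173.71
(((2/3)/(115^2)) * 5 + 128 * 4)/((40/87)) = 58909469/52900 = 1113.60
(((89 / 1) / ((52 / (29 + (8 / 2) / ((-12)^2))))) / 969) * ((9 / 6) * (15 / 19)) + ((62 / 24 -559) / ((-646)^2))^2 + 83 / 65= 2180447107397297 / 1630068746492160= 1.34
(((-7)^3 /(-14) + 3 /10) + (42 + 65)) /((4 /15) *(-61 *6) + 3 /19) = -12521 /9257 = -1.35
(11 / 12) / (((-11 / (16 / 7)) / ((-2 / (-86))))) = -4 / 903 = -0.00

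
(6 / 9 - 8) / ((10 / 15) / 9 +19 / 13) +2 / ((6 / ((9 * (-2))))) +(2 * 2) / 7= -500 / 49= -10.20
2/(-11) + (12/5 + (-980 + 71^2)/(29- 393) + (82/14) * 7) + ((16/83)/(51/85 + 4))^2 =2339293706313/72958505620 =32.06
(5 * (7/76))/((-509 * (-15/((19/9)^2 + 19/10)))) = 1897/4947480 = 0.00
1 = 1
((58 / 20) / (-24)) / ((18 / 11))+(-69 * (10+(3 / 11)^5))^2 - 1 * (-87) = 53372689544635739801 / 112049674276320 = 476330.61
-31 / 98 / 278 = -31 / 27244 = -0.00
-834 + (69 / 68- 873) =-116007 / 68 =-1705.99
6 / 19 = 0.32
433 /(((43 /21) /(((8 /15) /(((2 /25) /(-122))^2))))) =11278351000 /43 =262287232.56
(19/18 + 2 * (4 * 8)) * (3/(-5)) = -39.03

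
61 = 61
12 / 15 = 4 / 5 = 0.80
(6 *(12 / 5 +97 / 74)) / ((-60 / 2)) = -1373 / 1850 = -0.74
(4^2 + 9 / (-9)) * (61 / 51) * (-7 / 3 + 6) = 3355 / 51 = 65.78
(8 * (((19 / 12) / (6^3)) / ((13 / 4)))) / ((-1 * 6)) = -19 / 6318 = -0.00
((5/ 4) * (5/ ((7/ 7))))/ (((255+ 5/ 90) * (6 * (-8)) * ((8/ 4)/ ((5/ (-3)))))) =125/ 293824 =0.00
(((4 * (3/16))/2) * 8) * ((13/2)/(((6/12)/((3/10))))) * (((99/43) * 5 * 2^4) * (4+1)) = 10774.88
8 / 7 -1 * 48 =-328 / 7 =-46.86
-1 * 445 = -445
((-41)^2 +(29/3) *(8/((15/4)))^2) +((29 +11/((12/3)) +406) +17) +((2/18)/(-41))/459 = 36918543257/16937100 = 2179.74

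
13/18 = 0.72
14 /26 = 0.54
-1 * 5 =-5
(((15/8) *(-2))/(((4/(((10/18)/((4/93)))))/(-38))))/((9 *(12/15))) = 73625/1152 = 63.91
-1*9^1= -9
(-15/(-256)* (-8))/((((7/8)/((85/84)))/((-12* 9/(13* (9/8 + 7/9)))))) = 206550/87269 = 2.37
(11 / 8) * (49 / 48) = 539 / 384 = 1.40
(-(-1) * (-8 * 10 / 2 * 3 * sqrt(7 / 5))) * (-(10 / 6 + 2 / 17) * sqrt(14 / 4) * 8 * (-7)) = -142688 * sqrt(10) / 17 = -26542.30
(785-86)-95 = 604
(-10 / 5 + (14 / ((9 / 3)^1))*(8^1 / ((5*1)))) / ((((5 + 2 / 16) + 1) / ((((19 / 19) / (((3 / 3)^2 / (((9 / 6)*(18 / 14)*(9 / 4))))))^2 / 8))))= 807003 / 384160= 2.10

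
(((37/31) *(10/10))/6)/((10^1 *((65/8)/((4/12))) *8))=37/362700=0.00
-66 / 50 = -33 / 25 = -1.32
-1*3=-3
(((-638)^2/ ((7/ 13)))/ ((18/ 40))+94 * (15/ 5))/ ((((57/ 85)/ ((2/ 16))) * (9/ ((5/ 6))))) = 22492956275/ 775656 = 28998.62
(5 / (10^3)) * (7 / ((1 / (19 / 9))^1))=133 / 1800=0.07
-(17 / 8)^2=-289 / 64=-4.52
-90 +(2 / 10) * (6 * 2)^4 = 20286 / 5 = 4057.20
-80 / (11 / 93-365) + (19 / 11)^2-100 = -96.80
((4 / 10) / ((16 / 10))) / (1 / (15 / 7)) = 15 / 28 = 0.54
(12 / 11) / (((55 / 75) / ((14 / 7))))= 360 / 121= 2.98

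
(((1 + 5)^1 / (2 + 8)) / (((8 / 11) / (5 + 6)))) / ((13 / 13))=363 / 40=9.08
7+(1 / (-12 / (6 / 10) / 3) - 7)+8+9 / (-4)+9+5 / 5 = 78 / 5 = 15.60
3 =3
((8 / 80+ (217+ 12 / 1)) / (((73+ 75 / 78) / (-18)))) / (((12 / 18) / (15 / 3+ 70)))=-4020705 / 641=-6272.55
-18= -18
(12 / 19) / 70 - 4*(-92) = 244726 / 665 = 368.01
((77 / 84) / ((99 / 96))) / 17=8 / 153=0.05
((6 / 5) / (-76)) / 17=-0.00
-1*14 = -14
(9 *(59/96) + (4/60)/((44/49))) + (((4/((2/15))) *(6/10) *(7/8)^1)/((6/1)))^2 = 131959/10560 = 12.50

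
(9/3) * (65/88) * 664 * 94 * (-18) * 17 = -465545340/11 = -42322303.64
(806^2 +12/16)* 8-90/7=36379568/7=5197081.14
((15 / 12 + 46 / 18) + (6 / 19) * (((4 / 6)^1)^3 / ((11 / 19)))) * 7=10997 / 396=27.77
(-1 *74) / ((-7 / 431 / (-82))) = -2615308 / 7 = -373615.43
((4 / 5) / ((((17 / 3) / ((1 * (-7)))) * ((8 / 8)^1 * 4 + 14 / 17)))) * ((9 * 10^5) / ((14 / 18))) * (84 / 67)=-297226.06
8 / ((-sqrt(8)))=-2 * sqrt(2)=-2.83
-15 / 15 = -1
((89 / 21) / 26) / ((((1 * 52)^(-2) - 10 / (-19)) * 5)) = 175864 / 2841195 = 0.06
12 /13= 0.92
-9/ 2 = -4.50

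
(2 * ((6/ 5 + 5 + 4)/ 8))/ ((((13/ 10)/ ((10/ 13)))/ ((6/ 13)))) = 1530/ 2197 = 0.70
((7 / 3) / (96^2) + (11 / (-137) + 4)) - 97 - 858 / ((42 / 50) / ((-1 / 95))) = -41474803141 / 503774208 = -82.33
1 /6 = 0.17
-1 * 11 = -11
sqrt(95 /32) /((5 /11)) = 11 * sqrt(190) /40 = 3.79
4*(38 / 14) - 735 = -5069 / 7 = -724.14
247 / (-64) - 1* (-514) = 32649 / 64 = 510.14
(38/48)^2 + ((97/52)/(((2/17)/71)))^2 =61683745589/48672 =1267335.34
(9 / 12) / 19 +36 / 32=177 / 152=1.16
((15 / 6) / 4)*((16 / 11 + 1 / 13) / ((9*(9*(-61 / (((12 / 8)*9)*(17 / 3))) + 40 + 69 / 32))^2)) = 13502080 / 1398079069101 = 0.00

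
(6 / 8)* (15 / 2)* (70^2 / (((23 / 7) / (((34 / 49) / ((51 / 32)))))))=84000 / 23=3652.17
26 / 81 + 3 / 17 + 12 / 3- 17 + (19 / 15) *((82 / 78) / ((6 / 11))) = -1801061 / 179010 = -10.06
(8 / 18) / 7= 4 / 63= 0.06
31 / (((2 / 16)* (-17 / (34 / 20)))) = -124 / 5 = -24.80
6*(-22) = -132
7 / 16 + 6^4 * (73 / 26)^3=1008347443 / 35152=28685.35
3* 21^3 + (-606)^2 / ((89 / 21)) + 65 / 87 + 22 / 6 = 295366039 / 2581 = 114438.60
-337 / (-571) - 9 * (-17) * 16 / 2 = 699241 / 571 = 1224.59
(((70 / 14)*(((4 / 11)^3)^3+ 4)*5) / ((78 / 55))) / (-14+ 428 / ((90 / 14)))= 4421274800625 / 3296625230899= 1.34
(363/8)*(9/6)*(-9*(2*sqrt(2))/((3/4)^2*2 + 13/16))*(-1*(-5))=-98010*sqrt(2)/31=-4471.20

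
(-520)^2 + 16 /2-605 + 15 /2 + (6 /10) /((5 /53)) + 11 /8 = 53963647 /200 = 269818.24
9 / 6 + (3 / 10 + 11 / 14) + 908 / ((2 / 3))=95521 / 70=1364.59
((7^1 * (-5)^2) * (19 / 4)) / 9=3325 / 36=92.36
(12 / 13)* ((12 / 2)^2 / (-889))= -432 / 11557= -0.04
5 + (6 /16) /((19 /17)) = 5.34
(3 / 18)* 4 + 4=14 / 3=4.67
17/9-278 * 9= -22501/9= -2500.11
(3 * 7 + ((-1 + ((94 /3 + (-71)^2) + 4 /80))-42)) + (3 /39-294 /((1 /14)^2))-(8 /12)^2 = -123023123 /2340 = -52573.98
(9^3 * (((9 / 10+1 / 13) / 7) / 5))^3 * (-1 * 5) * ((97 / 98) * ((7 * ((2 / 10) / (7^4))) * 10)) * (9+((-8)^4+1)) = -158035418721974332467 / 158315847462500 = -998228.68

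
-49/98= -1/2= -0.50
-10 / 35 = -2 / 7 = -0.29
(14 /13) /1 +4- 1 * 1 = 53 /13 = 4.08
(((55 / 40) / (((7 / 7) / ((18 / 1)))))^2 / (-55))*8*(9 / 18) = -891 / 20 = -44.55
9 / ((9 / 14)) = 14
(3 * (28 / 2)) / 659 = 42 / 659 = 0.06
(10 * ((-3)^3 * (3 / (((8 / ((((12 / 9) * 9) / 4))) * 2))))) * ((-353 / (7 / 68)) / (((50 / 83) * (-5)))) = -121034169 / 700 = -172905.96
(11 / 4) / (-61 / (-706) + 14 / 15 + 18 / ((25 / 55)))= 0.07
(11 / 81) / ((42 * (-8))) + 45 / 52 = 306037 / 353808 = 0.86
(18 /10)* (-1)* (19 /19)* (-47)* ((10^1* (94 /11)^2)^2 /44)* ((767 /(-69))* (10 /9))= -12663744.04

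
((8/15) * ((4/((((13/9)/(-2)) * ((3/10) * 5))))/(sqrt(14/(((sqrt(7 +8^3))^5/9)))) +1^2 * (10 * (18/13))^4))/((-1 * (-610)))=-5536 * sqrt(14) * 519^(1/4)/138775 +55987200/1742221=31.42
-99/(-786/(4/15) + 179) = 198/5537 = 0.04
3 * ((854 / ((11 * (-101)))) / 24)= -427 / 4444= -0.10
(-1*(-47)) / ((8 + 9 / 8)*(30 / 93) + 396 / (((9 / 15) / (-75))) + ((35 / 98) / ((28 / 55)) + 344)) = -571144 / 597299417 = -0.00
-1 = -1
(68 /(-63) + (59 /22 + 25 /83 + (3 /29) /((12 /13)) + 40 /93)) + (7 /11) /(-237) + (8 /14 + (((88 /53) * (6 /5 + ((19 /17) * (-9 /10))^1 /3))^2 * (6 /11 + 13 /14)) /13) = 14003870053151541677 /4311129258364628700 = 3.25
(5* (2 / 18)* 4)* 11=220 / 9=24.44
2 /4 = 1 /2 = 0.50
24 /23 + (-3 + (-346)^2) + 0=2753423 /23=119714.04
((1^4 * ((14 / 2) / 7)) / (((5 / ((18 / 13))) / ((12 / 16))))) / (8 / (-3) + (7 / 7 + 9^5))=81 / 23028460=0.00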